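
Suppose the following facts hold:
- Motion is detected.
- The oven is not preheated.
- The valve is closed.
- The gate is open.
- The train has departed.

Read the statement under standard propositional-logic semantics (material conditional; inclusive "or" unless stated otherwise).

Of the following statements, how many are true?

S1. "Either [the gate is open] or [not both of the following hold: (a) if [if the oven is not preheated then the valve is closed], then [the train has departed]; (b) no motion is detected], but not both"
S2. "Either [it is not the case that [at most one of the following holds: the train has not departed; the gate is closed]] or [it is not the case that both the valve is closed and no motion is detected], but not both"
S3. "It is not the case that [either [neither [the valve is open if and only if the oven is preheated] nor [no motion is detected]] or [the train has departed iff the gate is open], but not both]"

Let S = "the gate is open" (T), Q = "the oven is preheated" (F), R = "the valve is open" (F), U = "the train has departed" (T), P = "motion is detected" (T).

S1: Formalization: S xor (((~Q -> ~R) -> U) nand ~P)

~Q = ~F = T
~R = ~F = T
~Q -> ~R = T -> T = T
(~Q -> ~R) -> U = T -> T = T
~P = ~T = F
((~Q -> ~R) -> U) nand ~P = T nand F = T
S xor (((~Q -> ~R) -> U) nand ~P) = T xor T = F
So S1 is false.

S2: This is ~(~U nand ~S) xor (~R nand ~P).

~U = ~T = F
~S = ~T = F
~U nand ~S = F nand F = T
~(~U nand ~S) = ~T = F
~R = ~F = T
~P = ~T = F
~R nand ~P = T nand F = T
~(~U nand ~S) xor (~R nand ~P) = F xor T = T
Hence S2 is true.

S3: Parsed as ~(((R <-> Q) nor ~P) xor (U <-> S))

R <-> Q = F <-> F = T
~P = ~T = F
(R <-> Q) nor ~P = T nor F = F
U <-> S = T <-> T = T
((R <-> Q) nor ~P) xor (U <-> S) = F xor T = T
~(((R <-> Q) nor ~P) xor (U <-> S)) = ~T = F
Thus S3 is false.

1 of the 3 statements is true (S2).

1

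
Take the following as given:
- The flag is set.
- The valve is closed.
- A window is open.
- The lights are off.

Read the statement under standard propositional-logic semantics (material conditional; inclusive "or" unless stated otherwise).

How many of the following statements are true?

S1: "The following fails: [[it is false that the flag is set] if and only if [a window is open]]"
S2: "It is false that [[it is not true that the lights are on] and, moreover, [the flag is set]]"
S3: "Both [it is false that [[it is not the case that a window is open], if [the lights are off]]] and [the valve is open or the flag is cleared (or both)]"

1

Let P = "the flag is set" (T), R = "a window is open" (T), S = "the lights are on" (F), Q = "the valve is open" (F).

S1: This is ¬(¬P ↔ R).

¬P = ¬T = F
¬P ↔ R = F ↔ T = F
¬(¬P ↔ R) = ¬F = T
Thus S1 is true.

S2: Parsed as ¬(¬S ∧ P)

¬S = ¬F = T
¬S ∧ P = T ∧ T = T
¬(¬S ∧ P) = ¬T = F
Thus S2 is false.

S3: Formalization: ¬(¬S → ¬R) ∧ (Q ∨ ¬P)

¬S = ¬F = T
¬R = ¬T = F
¬S → ¬R = T → F = F
¬(¬S → ¬R) = ¬F = T
¬P = ¬T = F
Q ∨ ¬P = F ∨ F = F
¬(¬S → ¬R) ∧ (Q ∨ ¬P) = T ∧ F = F
Thus S3 is false.

True statements: 1 (S1).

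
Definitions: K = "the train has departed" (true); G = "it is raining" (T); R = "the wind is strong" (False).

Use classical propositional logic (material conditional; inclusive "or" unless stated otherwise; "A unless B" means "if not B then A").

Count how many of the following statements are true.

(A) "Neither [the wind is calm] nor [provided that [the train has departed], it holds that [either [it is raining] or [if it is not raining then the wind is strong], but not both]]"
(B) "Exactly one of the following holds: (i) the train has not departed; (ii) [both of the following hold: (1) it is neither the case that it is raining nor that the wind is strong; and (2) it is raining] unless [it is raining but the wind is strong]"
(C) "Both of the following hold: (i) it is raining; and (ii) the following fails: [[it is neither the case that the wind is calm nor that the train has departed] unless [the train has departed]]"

0

(A): In symbols: not R nor (K -> (G xor (not G -> R)))

not R = not False = True
not G = not True = False
not G -> R = False -> False = True
G xor (not G -> R) = True xor True = False
K -> (G xor (not G -> R)) = True -> False = False
not R nor (K -> (G xor (not G -> R))) = True nor False = False
So (A) is false.

(B): In symbols: not K xor (((G nor R) and G) or (G and R))

not K = not True = False
G nor R = True nor False = False
(G nor R) and G = False and True = False
G and R = True and False = False
((G nor R) and G) or (G and R) = False or False = False
not K xor (((G nor R) and G) or (G and R)) = False xor False = False
Thus (B) is false.

(C): Parsed as G and not ((not R nor K) or K)

not R = not False = True
not R nor K = True nor True = False
(not R nor K) or K = False or True = True
not ((not R nor K) or K) = not True = False
G and not ((not R nor K) or K) = True and False = False
Thus (C) is false.

True statements: 0 (none).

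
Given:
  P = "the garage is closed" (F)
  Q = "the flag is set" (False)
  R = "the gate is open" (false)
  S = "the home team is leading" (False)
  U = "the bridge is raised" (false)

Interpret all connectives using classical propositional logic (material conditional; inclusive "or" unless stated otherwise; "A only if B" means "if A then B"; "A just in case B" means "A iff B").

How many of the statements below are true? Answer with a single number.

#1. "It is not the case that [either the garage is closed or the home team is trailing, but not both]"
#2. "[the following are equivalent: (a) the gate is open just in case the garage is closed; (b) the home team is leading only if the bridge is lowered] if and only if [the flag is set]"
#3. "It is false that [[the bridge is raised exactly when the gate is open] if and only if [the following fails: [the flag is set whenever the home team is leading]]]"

#1: Formalization: not (P xor not S)

not S = not False = True
P xor not S = False xor True = True
not (P xor not S) = not True = False
So #1 is false.

#2: Parsed as ((R iff P) iff (S -> not U)) iff Q

R iff P = False iff False = True
not U = not False = True
S -> not U = False -> True = True
(R iff P) iff (S -> not U) = True iff True = True
((R iff P) iff (S -> not U)) iff Q = True iff False = False
Thus #2 is false.

#3: In symbols: not ((U iff R) iff not (S -> Q))

U iff R = False iff False = True
S -> Q = False -> False = True
not (S -> Q) = not True = False
(U iff R) iff not (S -> Q) = True iff False = False
not ((U iff R) iff not (S -> Q)) = not False = True
Thus #3 is true.

True statements: 1.

1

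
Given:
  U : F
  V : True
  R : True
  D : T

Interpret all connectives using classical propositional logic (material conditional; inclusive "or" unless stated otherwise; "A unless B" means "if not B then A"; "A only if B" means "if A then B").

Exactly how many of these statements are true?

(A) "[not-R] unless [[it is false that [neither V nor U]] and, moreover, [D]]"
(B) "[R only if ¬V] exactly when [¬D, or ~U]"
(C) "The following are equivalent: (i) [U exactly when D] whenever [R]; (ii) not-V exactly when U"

1

(A): Parsed as not R or (not (V nor U) and D)

not R = not True = False
V nor U = True nor False = False
not (V nor U) = not False = True
not (V nor U) and D = True and True = True
not R or (not (V nor U) and D) = False or True = True
Thus (A) is true.

(B): Parsed as (R -> not V) iff (not D or not U)

not V = not True = False
R -> not V = True -> False = False
not D = not True = False
not U = not False = True
not D or not U = False or True = True
(R -> not V) iff (not D or not U) = False iff True = False
Thus (B) is false.

(C): Formalization: (R -> (U iff D)) iff (not V iff U)

U iff D = False iff True = False
R -> (U iff D) = True -> False = False
not V = not True = False
not V iff U = False iff False = True
(R -> (U iff D)) iff (not V iff U) = False iff True = False
Hence (C) is false.

True statements: 1.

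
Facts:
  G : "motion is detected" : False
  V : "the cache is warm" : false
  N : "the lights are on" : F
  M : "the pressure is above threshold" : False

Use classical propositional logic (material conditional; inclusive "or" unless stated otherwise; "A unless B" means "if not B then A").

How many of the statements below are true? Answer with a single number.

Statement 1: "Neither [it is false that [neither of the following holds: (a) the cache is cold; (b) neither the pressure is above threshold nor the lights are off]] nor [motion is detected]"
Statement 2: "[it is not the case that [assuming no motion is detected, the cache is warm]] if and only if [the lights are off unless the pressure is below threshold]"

Statement 1: In symbols: not (not V nor (M nor not N)) nor G

not V = not False = True
not N = not False = True
M nor not N = False nor True = False
not V nor (M nor not N) = True nor False = False
not (not V nor (M nor not N)) = not False = True
not (not V nor (M nor not N)) nor G = True nor False = False
So Statement 1 is false.

Statement 2: This is not (not G -> V) iff (not N or not M).

not G = not False = True
not G -> V = True -> False = False
not (not G -> V) = not False = True
not N = not False = True
not M = not False = True
not N or not M = True or True = True
not (not G -> V) iff (not N or not M) = True iff True = True
Thus Statement 2 is true.

Count: 1.

1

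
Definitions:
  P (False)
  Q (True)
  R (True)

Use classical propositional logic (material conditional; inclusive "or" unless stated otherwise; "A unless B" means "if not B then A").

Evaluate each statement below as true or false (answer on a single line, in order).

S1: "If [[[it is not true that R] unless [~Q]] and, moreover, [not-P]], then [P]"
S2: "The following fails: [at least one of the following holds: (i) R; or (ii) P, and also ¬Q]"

S1 true / S2 false

S1: Parsed as ((~R | ~Q) & ~P) -> P

~R = ~T = F
~Q = ~T = F
~R | ~Q = F | F = F
~P = ~F = T
(~R | ~Q) & ~P = F & T = F
((~R | ~Q) & ~P) -> P = F -> F = T
Thus S1 is true.

S2: This is ~(R | (P & ~Q)).

~Q = ~T = F
P & ~Q = F & F = F
R | (P & ~Q) = T | F = T
~(R | (P & ~Q)) = ~T = F
Thus S2 is false.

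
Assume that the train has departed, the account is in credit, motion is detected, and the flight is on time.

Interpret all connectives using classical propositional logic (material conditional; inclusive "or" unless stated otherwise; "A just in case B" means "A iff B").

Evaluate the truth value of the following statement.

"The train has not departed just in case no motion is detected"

Let P = "the train has departed" (T), R = "motion is detected" (T).
Parsed as ~P <-> ~R

~P = ~T = F
~R = ~T = F
~P <-> ~R = F <-> F = T

True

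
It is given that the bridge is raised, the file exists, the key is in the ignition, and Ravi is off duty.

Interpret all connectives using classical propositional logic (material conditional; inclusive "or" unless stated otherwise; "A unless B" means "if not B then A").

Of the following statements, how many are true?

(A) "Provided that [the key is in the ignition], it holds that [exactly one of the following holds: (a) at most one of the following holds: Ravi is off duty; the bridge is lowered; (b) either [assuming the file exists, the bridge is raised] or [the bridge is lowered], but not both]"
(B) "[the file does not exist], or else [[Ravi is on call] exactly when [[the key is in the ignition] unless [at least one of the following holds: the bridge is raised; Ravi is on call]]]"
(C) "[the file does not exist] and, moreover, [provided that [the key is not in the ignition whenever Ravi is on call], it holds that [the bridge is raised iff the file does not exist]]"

0

Let R = "the key is in the ignition" (T), S = "Ravi is on call" (F), P = "the bridge is raised" (T), Q = "the file exists" (T).

(A): Formalization: R → ((¬S ↑ ¬P) ⊕ ((Q → P) ⊕ ¬P))

¬S = ¬F = T
¬P = ¬T = F
¬S ↑ ¬P = T ↑ F = T
Q → P = T → T = T
¬P = ¬T = F
(Q → P) ⊕ ¬P = T ⊕ F = T
(¬S ↑ ¬P) ⊕ ((Q → P) ⊕ ¬P) = T ⊕ T = F
R → ((¬S ↑ ¬P) ⊕ ((Q → P) ⊕ ¬P)) = T → F = F
Hence (A) is false.

(B): This is ¬Q ∨ (S ↔ (R ∨ (P ∨ S))).

¬Q = ¬T = F
P ∨ S = T ∨ F = T
R ∨ (P ∨ S) = T ∨ T = T
S ↔ (R ∨ (P ∨ S)) = F ↔ T = F
¬Q ∨ (S ↔ (R ∨ (P ∨ S))) = F ∨ F = F
Hence (B) is false.

(C): Parsed as ¬Q ∧ ((S → ¬R) → (P ↔ ¬Q))

¬Q = ¬T = F
¬R = ¬T = F
S → ¬R = F → F = T
¬Q = ¬T = F
P ↔ ¬Q = T ↔ F = F
(S → ¬R) → (P ↔ ¬Q) = T → F = F
¬Q ∧ ((S → ¬R) → (P ↔ ¬Q)) = F ∧ F = F
Thus (C) is false.

0 of the 3 statements are true (none).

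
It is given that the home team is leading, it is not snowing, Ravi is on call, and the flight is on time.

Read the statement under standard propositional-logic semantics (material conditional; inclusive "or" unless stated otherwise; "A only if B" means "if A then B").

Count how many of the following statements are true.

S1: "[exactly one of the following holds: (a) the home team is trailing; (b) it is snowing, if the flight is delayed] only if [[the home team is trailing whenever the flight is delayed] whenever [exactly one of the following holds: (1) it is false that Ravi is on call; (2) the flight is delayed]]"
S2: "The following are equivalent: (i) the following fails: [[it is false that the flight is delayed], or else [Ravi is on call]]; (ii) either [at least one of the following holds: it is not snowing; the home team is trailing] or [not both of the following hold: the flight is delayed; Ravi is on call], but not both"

2

Let P = "the home team is leading" (T), S = "the flight is delayed" (F), Q = "it is snowing" (F), R = "Ravi is on call" (T).

S1: Formalization: (~P xor (S -> Q)) -> ((~R xor S) -> (S -> ~P))

~P = ~T = F
S -> Q = F -> F = T
~P xor (S -> Q) = F xor T = T
~R = ~T = F
~R xor S = F xor F = F
~P = ~T = F
S -> ~P = F -> F = T
(~R xor S) -> (S -> ~P) = F -> T = T
(~P xor (S -> Q)) -> ((~R xor S) -> (S -> ~P)) = T -> T = T
So S1 is true.

S2: In symbols: ~(~S | R) <-> ((~Q | ~P) xor (S nand R))

~S = ~F = T
~S | R = T | T = T
~(~S | R) = ~T = F
~Q = ~F = T
~P = ~T = F
~Q | ~P = T | F = T
S nand R = F nand T = T
(~Q | ~P) xor (S nand R) = T xor T = F
~(~S | R) <-> ((~Q | ~P) xor (S nand R)) = F <-> F = T
Thus S2 is true.

2 of the 2 statements are true (S1, S2).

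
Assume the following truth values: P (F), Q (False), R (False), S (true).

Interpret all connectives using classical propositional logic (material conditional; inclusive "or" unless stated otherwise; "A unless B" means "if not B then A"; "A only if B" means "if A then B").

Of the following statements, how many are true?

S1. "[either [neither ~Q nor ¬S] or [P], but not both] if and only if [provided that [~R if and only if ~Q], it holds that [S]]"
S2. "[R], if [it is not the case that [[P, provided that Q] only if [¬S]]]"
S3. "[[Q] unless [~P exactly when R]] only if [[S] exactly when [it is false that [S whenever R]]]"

1

S1: In symbols: ((~Q nor ~S) xor P) <-> ((~R <-> ~Q) -> S)

~Q = ~F = T
~S = ~T = F
~Q nor ~S = T nor F = F
(~Q nor ~S) xor P = F xor F = F
~R = ~F = T
~Q = ~F = T
~R <-> ~Q = T <-> T = T
(~R <-> ~Q) -> S = T -> T = T
((~Q nor ~S) xor P) <-> ((~R <-> ~Q) -> S) = F <-> T = F
So S1 is false.

S2: Parsed as ~((Q -> P) -> ~S) -> R

Q -> P = F -> F = T
~S = ~T = F
(Q -> P) -> ~S = T -> F = F
~((Q -> P) -> ~S) = ~F = T
~((Q -> P) -> ~S) -> R = T -> F = F
Thus S2 is false.

S3: This is (Q | (~P <-> R)) -> (S <-> ~(R -> S)).

~P = ~F = T
~P <-> R = T <-> F = F
Q | (~P <-> R) = F | F = F
R -> S = F -> T = T
~(R -> S) = ~T = F
S <-> ~(R -> S) = T <-> F = F
(Q | (~P <-> R)) -> (S <-> ~(R -> S)) = F -> F = T
Hence S3 is true.

True statements: 1 (S3).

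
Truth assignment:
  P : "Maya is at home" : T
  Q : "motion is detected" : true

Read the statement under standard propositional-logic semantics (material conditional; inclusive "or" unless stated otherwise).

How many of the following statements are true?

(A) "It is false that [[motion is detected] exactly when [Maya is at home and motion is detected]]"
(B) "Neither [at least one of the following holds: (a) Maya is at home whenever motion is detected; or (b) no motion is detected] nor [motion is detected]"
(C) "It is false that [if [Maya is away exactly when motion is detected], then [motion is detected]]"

(A): In symbols: not (Q iff (P and Q))

P and Q = True and True = True
Q iff (P and Q) = True iff True = True
not (Q iff (P and Q)) = not True = False
So (A) is false.

(B): This is ((Q -> P) or not Q) nor Q.

Q -> P = True -> True = True
not Q = not True = False
(Q -> P) or not Q = True or False = True
((Q -> P) or not Q) nor Q = True nor True = False
Hence (B) is false.

(C): Formalization: not ((not P iff Q) -> Q)

not P = not True = False
not P iff Q = False iff True = False
(not P iff Q) -> Q = False -> True = True
not ((not P iff Q) -> Q) = not True = False
Thus (C) is false.

0 of the 3 statements are true (none).

0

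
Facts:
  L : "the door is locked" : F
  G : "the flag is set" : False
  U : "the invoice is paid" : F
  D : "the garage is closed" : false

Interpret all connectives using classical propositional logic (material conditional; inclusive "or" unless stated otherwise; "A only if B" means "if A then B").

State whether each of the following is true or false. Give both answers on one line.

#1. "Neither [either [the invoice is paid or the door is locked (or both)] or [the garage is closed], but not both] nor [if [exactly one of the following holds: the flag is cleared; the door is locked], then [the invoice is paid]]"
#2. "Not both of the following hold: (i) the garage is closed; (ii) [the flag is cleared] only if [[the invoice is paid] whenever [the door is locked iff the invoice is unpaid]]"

#1: Formalization: ((U or L) xor D) nor ((not G xor L) -> U)

U or L = False or False = False
(U or L) xor D = False xor False = False
not G = not False = True
not G xor L = True xor False = True
(not G xor L) -> U = True -> False = False
((U or L) xor D) nor ((not G xor L) -> U) = False nor False = True
Thus #1 is true.

#2: Formalization: D nand (not G -> ((L iff not U) -> U))

not G = not False = True
not U = not False = True
L iff not U = False iff True = False
(L iff not U) -> U = False -> False = True
not G -> ((L iff not U) -> U) = True -> True = True
D nand (not G -> ((L iff not U) -> U)) = False nand True = True
Hence #2 is true.

#1 T, #2 T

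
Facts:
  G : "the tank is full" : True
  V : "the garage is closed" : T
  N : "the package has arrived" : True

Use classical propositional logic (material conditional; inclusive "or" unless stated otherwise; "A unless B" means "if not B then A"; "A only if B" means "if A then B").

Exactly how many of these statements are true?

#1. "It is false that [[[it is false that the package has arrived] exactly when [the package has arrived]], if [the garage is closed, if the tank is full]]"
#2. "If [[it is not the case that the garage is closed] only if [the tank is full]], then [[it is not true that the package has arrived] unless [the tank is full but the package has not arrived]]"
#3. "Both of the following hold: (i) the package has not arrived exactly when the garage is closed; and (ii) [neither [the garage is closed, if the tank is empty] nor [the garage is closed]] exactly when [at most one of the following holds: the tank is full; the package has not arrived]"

1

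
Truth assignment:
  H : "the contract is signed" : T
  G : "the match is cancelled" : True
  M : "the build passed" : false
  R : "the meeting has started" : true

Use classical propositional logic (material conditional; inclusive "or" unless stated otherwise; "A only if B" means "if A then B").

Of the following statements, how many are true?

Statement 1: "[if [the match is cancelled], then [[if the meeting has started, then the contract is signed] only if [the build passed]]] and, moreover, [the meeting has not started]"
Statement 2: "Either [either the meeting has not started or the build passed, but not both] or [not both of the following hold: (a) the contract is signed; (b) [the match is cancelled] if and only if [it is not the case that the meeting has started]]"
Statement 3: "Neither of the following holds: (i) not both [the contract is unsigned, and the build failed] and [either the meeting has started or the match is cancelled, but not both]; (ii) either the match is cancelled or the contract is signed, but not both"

Statement 1: This is (G -> ((R -> H) -> M)) and not R.

R -> H = True -> True = True
(R -> H) -> M = True -> False = False
G -> ((R -> H) -> M) = True -> False = False
not R = not True = False
(G -> ((R -> H) -> M)) and not R = False and False = False
So Statement 1 is false.

Statement 2: In symbols: (not R xor M) or (H nand (G iff not R))

not R = not True = False
not R xor M = False xor False = False
not R = not True = False
G iff not R = True iff False = False
H nand (G iff not R) = True nand False = True
(not R xor M) or (H nand (G iff not R)) = False or True = True
Thus Statement 2 is true.

Statement 3: In symbols: ((not H and not M) nand (R xor G)) nor (G xor H)

not H = not True = False
not M = not False = True
not H and not M = False and True = False
R xor G = True xor True = False
(not H and not M) nand (R xor G) = False nand False = True
G xor H = True xor True = False
((not H and not M) nand (R xor G)) nor (G xor H) = True nor False = False
Thus Statement 3 is false.

Count: 1.

1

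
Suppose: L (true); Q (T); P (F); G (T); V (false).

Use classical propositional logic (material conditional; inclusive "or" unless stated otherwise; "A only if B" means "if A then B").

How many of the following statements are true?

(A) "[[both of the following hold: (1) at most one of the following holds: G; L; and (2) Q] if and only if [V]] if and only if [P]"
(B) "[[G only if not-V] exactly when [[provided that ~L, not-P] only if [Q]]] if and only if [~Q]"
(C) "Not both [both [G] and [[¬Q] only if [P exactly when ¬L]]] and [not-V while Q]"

0

(A): In symbols: (((G nand L) and Q) iff V) iff P

G nand L = True nand True = False
(G nand L) and Q = False and True = False
((G nand L) and Q) iff V = False iff False = True
(((G nand L) and Q) iff V) iff P = True iff False = False
Hence (A) is false.

(B): Parsed as ((G -> not V) iff ((not L -> not P) -> Q)) iff not Q

not V = not False = True
G -> not V = True -> True = True
not L = not True = False
not P = not False = True
not L -> not P = False -> True = True
(not L -> not P) -> Q = True -> True = True
(G -> not V) iff ((not L -> not P) -> Q) = True iff True = True
not Q = not True = False
((G -> not V) iff ((not L -> not P) -> Q)) iff not Q = True iff False = False
Hence (B) is false.

(C): In symbols: (G and (not Q -> (P iff not L))) nand (not V and Q)

not Q = not True = False
not L = not True = False
P iff not L = False iff False = True
not Q -> (P iff not L) = False -> True = True
G and (not Q -> (P iff not L)) = True and True = True
not V = not False = True
not V and Q = True and True = True
(G and (not Q -> (P iff not L))) nand (not V and Q) = True nand True = False
Hence (C) is false.

Count: 0.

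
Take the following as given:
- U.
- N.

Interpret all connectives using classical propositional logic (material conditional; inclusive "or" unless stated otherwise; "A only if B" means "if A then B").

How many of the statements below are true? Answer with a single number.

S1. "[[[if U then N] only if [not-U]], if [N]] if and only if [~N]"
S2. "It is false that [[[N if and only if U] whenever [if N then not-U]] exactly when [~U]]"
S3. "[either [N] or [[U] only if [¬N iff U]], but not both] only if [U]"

3

S1: In symbols: (N → ((U → N) → ¬U)) ↔ ¬N

U → N = T → T = T
¬U = ¬T = F
(U → N) → ¬U = T → F = F
N → ((U → N) → ¬U) = T → F = F
¬N = ¬T = F
(N → ((U → N) → ¬U)) ↔ ¬N = F ↔ F = T
So S1 is true.

S2: Formalization: ¬(((N → ¬U) → (N ↔ U)) ↔ ¬U)

¬U = ¬T = F
N → ¬U = T → F = F
N ↔ U = T ↔ T = T
(N → ¬U) → (N ↔ U) = F → T = T
¬U = ¬T = F
((N → ¬U) → (N ↔ U)) ↔ ¬U = T ↔ F = F
¬(((N → ¬U) → (N ↔ U)) ↔ ¬U) = ¬F = T
Hence S2 is true.

S3: This is (N ⊕ (U → (¬N ↔ U))) → U.

¬N = ¬T = F
¬N ↔ U = F ↔ T = F
U → (¬N ↔ U) = T → F = F
N ⊕ (U → (¬N ↔ U)) = T ⊕ F = T
(N ⊕ (U → (¬N ↔ U))) → U = T → T = T
Hence S3 is true.

True statements: 3 (S1, S2, S3).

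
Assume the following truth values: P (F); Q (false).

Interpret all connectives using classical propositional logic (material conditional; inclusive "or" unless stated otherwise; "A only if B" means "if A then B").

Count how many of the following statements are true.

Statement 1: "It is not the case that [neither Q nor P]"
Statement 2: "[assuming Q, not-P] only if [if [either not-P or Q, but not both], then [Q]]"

0

Statement 1: In symbols: not (Q nor P)

Q nor P = False nor False = True
not (Q nor P) = not True = False
Hence Statement 1 is false.

Statement 2: This is (Q -> not P) -> ((not P xor Q) -> Q).

not P = not False = True
Q -> not P = False -> True = True
not P = not False = True
not P xor Q = True xor False = True
(not P xor Q) -> Q = True -> False = False
(Q -> not P) -> ((not P xor Q) -> Q) = True -> False = False
So Statement 2 is false.

Count: 0.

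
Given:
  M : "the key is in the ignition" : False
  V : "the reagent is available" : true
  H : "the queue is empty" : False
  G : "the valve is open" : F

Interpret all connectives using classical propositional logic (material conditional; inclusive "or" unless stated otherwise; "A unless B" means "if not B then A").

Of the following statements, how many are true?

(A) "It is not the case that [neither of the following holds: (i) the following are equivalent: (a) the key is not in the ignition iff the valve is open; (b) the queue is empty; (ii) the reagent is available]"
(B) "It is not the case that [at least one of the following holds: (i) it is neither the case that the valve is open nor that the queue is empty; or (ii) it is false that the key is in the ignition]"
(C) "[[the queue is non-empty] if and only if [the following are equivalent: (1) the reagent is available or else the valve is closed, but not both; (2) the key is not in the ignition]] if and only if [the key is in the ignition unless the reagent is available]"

(A): This is ¬(((¬M ↔ G) ↔ H) ↓ V).

¬M = ¬F = T
¬M ↔ G = T ↔ F = F
(¬M ↔ G) ↔ H = F ↔ F = T
((¬M ↔ G) ↔ H) ↓ V = T ↓ T = F
¬(((¬M ↔ G) ↔ H) ↓ V) = ¬F = T
Thus (A) is true.

(B): This is ¬((G ↓ H) ∨ ¬M).

G ↓ H = F ↓ F = T
¬M = ¬F = T
(G ↓ H) ∨ ¬M = T ∨ T = T
¬((G ↓ H) ∨ ¬M) = ¬T = F
Hence (B) is false.

(C): Formalization: (¬H ↔ ((V ⊕ ¬G) ↔ ¬M)) ↔ (M ∨ V)

¬H = ¬F = T
¬G = ¬F = T
V ⊕ ¬G = T ⊕ T = F
¬M = ¬F = T
(V ⊕ ¬G) ↔ ¬M = F ↔ T = F
¬H ↔ ((V ⊕ ¬G) ↔ ¬M) = T ↔ F = F
M ∨ V = F ∨ T = T
(¬H ↔ ((V ⊕ ¬G) ↔ ¬M)) ↔ (M ∨ V) = F ↔ T = F
So (C) is false.

1 of the 3 statements is true ((A)).

1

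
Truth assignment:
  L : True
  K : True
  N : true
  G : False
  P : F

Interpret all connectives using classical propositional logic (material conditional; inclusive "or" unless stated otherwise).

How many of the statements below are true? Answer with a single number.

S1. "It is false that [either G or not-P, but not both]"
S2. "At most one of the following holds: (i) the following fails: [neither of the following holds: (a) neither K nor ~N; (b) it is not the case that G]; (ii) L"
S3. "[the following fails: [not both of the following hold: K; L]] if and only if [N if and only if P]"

S1: Formalization: ~(G xor ~P)

~P = ~F = T
G xor ~P = F xor T = T
~(G xor ~P) = ~T = F
Hence S1 is false.

S2: Parsed as ~((K nor ~N) nor ~G) nand L

~N = ~T = F
K nor ~N = T nor F = F
~G = ~F = T
(K nor ~N) nor ~G = F nor T = F
~((K nor ~N) nor ~G) = ~F = T
~((K nor ~N) nor ~G) nand L = T nand T = F
Hence S2 is false.

S3: In symbols: ~(K nand L) <-> (N <-> P)

K nand L = T nand T = F
~(K nand L) = ~F = T
N <-> P = T <-> F = F
~(K nand L) <-> (N <-> P) = T <-> F = F
So S3 is false.

0 of the 3 statements are true (none).

0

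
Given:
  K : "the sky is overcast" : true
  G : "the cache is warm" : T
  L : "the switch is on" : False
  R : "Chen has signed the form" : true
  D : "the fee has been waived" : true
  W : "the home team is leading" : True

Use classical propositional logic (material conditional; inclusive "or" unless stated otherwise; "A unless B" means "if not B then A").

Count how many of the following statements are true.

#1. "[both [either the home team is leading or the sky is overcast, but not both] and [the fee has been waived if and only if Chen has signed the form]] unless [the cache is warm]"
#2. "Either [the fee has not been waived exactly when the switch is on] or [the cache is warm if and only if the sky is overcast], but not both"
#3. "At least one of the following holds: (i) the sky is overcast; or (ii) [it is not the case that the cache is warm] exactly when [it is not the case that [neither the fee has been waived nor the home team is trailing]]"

2

#1: Parsed as ((W xor K) and (D iff R)) or G

W xor K = True xor True = False
D iff R = True iff True = True
(W xor K) and (D iff R) = False and True = False
((W xor K) and (D iff R)) or G = False or True = True
So #1 is true.

#2: Formalization: (not D iff L) xor (G iff K)

not D = not True = False
not D iff L = False iff False = True
G iff K = True iff True = True
(not D iff L) xor (G iff K) = True xor True = False
Thus #2 is false.

#3: In symbols: K or (not G iff not (D nor not W))

not G = not True = False
not W = not True = False
D nor not W = True nor False = False
not (D nor not W) = not False = True
not G iff not (D nor not W) = False iff True = False
K or (not G iff not (D nor not W)) = True or False = True
Hence #3 is true.

True statements: 2 (#1, #3).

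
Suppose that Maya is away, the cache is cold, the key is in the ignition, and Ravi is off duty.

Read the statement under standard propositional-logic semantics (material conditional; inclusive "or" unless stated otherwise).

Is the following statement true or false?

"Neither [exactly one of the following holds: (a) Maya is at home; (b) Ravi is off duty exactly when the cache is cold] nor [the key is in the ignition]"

False.

Let P = "Maya is at home" (F), S = "Ravi is on call" (F), Q = "the cache is warm" (F), R = "the key is in the ignition" (T).
Formalization: (P xor (~S <-> ~Q)) nor R

~S = ~F = T
~Q = ~F = T
~S <-> ~Q = T <-> T = T
P xor (~S <-> ~Q) = F xor T = T
(P xor (~S <-> ~Q)) nor R = T nor T = F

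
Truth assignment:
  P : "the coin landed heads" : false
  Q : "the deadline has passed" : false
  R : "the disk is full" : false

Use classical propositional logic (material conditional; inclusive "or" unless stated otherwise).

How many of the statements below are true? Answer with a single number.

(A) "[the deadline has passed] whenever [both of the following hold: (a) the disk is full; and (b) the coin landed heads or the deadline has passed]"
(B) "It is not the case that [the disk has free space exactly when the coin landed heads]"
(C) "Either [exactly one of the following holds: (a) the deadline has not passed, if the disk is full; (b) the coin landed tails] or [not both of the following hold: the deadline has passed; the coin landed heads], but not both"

3

(A): In symbols: (R and (P or Q)) -> Q

P or Q = False or False = False
R and (P or Q) = False and False = False
(R and (P or Q)) -> Q = False -> False = True
Thus (A) is true.

(B): Formalization: not (not R iff P)

not R = not False = True
not R iff P = True iff False = False
not (not R iff P) = not False = True
Hence (B) is true.

(C): Formalization: ((R -> not Q) xor not P) xor (Q nand P)

not Q = not False = True
R -> not Q = False -> True = True
not P = not False = True
(R -> not Q) xor not P = True xor True = False
Q nand P = False nand False = True
((R -> not Q) xor not P) xor (Q nand P) = False xor True = True
Hence (C) is true.

3 of the 3 statements are true ((A), (B), (C)).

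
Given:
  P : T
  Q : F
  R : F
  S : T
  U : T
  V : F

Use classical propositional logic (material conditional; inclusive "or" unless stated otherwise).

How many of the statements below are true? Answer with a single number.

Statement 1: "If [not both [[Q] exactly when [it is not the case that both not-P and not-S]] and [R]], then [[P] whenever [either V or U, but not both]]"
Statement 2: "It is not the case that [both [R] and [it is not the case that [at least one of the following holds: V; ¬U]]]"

2

Statement 1: Parsed as ((Q iff (not P nand not S)) nand R) -> ((V xor U) -> P)

not P = not True = False
not S = not True = False
not P nand not S = False nand False = True
Q iff (not P nand not S) = False iff True = False
(Q iff (not P nand not S)) nand R = False nand False = True
V xor U = False xor True = True
(V xor U) -> P = True -> True = True
((Q iff (not P nand not S)) nand R) -> ((V xor U) -> P) = True -> True = True
Hence Statement 1 is true.

Statement 2: Parsed as not (R and not (V or not U))

not U = not True = False
V or not U = False or False = False
not (V or not U) = not False = True
R and not (V or not U) = False and True = False
not (R and not (V or not U)) = not False = True
Hence Statement 2 is true.

Count: 2.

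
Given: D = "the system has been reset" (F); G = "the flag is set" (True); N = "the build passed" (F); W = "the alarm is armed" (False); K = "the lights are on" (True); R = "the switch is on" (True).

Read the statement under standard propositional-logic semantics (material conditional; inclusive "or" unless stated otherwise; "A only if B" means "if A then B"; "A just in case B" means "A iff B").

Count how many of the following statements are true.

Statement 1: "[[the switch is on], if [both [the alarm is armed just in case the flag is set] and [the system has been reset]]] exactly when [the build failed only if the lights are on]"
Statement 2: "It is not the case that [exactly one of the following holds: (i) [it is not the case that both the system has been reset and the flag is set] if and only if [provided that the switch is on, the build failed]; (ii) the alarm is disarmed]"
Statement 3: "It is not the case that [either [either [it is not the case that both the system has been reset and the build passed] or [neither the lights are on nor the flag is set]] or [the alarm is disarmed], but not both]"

3

Statement 1: This is (((W ↔ G) ∧ D) → R) ↔ (¬N → K).

W ↔ G = F ↔ T = F
(W ↔ G) ∧ D = F ∧ F = F
((W ↔ G) ∧ D) → R = F → T = T
¬N = ¬F = T
¬N → K = T → T = T
(((W ↔ G) ∧ D) → R) ↔ (¬N → K) = T ↔ T = T
So Statement 1 is true.

Statement 2: Formalization: ¬(((D ↑ G) ↔ (R → ¬N)) ⊕ ¬W)

D ↑ G = F ↑ T = T
¬N = ¬F = T
R → ¬N = T → T = T
(D ↑ G) ↔ (R → ¬N) = T ↔ T = T
¬W = ¬F = T
((D ↑ G) ↔ (R → ¬N)) ⊕ ¬W = T ⊕ T = F
¬(((D ↑ G) ↔ (R → ¬N)) ⊕ ¬W) = ¬F = T
So Statement 2 is true.

Statement 3: This is ¬(((D ↑ N) ∨ (K ↓ G)) ⊕ ¬W).

D ↑ N = F ↑ F = T
K ↓ G = T ↓ T = F
(D ↑ N) ∨ (K ↓ G) = T ∨ F = T
¬W = ¬F = T
((D ↑ N) ∨ (K ↓ G)) ⊕ ¬W = T ⊕ T = F
¬(((D ↑ N) ∨ (K ↓ G)) ⊕ ¬W) = ¬F = T
Thus Statement 3 is true.

Count: 3.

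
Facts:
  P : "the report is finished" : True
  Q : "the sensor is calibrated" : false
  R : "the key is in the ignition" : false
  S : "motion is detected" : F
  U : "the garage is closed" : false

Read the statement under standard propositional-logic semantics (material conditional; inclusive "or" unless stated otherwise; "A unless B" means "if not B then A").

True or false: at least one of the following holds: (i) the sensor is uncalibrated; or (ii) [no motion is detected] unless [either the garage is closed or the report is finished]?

This is not Q or (not S or (U or P)).

not Q = not False = True
not S = not False = True
U or P = False or True = True
not S or (U or P) = True or True = True
not Q or (not S or (U or P)) = True or True = True

True.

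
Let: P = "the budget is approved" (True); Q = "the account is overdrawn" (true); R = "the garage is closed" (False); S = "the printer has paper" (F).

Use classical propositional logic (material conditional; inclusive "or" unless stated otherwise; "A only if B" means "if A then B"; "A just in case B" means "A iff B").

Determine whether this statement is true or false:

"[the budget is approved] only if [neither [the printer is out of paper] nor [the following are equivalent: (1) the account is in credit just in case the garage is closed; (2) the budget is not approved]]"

This is P → (¬S ↓ ((¬Q ↔ R) ↔ ¬P)).

¬S = ¬F = T
¬Q = ¬T = F
¬Q ↔ R = F ↔ F = T
¬P = ¬T = F
(¬Q ↔ R) ↔ ¬P = T ↔ F = F
¬S ↓ ((¬Q ↔ R) ↔ ¬P) = T ↓ F = F
P → (¬S ↓ ((¬Q ↔ R) ↔ ¬P)) = T → F = F

false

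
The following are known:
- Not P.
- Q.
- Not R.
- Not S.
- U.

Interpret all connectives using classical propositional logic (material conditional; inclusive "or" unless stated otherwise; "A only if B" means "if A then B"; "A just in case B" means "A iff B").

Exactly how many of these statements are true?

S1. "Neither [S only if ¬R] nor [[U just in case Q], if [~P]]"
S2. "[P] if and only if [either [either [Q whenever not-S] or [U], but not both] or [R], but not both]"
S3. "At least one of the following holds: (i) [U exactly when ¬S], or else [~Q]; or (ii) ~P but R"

2

S1: Formalization: (S → ¬R) ↓ (¬P → (U ↔ Q))

¬R = ¬F = T
S → ¬R = F → T = T
¬P = ¬F = T
U ↔ Q = T ↔ T = T
¬P → (U ↔ Q) = T → T = T
(S → ¬R) ↓ (¬P → (U ↔ Q)) = T ↓ T = F
Hence S1 is false.

S2: This is P ↔ (((¬S → Q) ⊕ U) ⊕ R).

¬S = ¬F = T
¬S → Q = T → T = T
(¬S → Q) ⊕ U = T ⊕ T = F
((¬S → Q) ⊕ U) ⊕ R = F ⊕ F = F
P ↔ (((¬S → Q) ⊕ U) ⊕ R) = F ↔ F = T
Hence S2 is true.

S3: Parsed as ((U ↔ ¬S) ∨ ¬Q) ∨ (¬P ∧ R)

¬S = ¬F = T
U ↔ ¬S = T ↔ T = T
¬Q = ¬T = F
(U ↔ ¬S) ∨ ¬Q = T ∨ F = T
¬P = ¬F = T
¬P ∧ R = T ∧ F = F
((U ↔ ¬S) ∨ ¬Q) ∨ (¬P ∧ R) = T ∨ F = T
Hence S3 is true.

2 of the 3 statements are true.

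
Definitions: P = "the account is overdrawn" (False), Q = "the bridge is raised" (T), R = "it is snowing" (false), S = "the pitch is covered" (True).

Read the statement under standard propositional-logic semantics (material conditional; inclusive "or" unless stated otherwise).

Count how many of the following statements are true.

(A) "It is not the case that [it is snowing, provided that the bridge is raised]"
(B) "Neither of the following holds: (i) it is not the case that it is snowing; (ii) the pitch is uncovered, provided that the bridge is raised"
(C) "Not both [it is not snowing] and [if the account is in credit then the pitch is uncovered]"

2

(A): This is not (Q -> R).

Q -> R = True -> False = False
not (Q -> R) = not False = True
So (A) is true.

(B): This is not R nor (Q -> not S).

not R = not False = True
not S = not True = False
Q -> not S = True -> False = False
not R nor (Q -> not S) = True nor False = False
So (B) is false.

(C): Parsed as not R nand (not P -> not S)

not R = not False = True
not P = not False = True
not S = not True = False
not P -> not S = True -> False = False
not R nand (not P -> not S) = True nand False = True
So (C) is true.

Count: 2.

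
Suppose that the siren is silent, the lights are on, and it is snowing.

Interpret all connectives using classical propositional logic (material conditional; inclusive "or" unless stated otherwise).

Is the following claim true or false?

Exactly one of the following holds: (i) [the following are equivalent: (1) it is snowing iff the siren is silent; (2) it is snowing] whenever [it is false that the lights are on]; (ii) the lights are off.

Let Q = "the lights are on" (T), R = "it is snowing" (T), P = "the siren is sounding" (F).
In symbols: (~Q -> ((R <-> ~P) <-> R)) xor ~Q

~Q = ~T = F
~P = ~F = T
R <-> ~P = T <-> T = T
(R <-> ~P) <-> R = T <-> T = T
~Q -> ((R <-> ~P) <-> R) = F -> T = T
~Q = ~T = F
(~Q -> ((R <-> ~P) <-> R)) xor ~Q = T xor F = T

The statement is true.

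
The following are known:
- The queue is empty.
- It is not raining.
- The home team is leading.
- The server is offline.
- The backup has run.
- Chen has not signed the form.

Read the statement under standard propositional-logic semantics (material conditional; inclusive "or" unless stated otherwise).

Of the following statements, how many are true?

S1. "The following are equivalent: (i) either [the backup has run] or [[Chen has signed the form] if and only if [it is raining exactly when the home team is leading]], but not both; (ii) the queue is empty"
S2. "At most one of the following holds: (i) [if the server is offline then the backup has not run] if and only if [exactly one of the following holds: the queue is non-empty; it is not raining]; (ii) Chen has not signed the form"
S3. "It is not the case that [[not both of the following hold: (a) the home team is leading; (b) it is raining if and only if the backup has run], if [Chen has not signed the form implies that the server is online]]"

Let U = "the backup has run" (T), R = "Chen has signed the form" (F), Q = "it is raining" (F), D = "the home team is leading" (T), G = "the queue is empty" (T), V = "the server is online" (F).

S1: Parsed as (U ⊕ (R ↔ (Q ↔ D))) ↔ G

Q ↔ D = F ↔ T = F
R ↔ (Q ↔ D) = F ↔ F = T
U ⊕ (R ↔ (Q ↔ D)) = T ⊕ T = F
(U ⊕ (R ↔ (Q ↔ D))) ↔ G = F ↔ T = F
Hence S1 is false.

S2: This is ((¬V → ¬U) ↔ (¬G ⊕ ¬Q)) ↑ ¬R.

¬V = ¬F = T
¬U = ¬T = F
¬V → ¬U = T → F = F
¬G = ¬T = F
¬Q = ¬F = T
¬G ⊕ ¬Q = F ⊕ T = T
(¬V → ¬U) ↔ (¬G ⊕ ¬Q) = F ↔ T = F
¬R = ¬F = T
((¬V → ¬U) ↔ (¬G ⊕ ¬Q)) ↑ ¬R = F ↑ T = T
Hence S2 is true.

S3: This is ¬((¬R → V) → (D ↑ (Q ↔ U))).

¬R = ¬F = T
¬R → V = T → F = F
Q ↔ U = F ↔ T = F
D ↑ (Q ↔ U) = T ↑ F = T
(¬R → V) → (D ↑ (Q ↔ U)) = F → T = T
¬((¬R → V) → (D ↑ (Q ↔ U))) = ¬T = F
So S3 is false.

1 of the 3 statements is true (S2).

1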